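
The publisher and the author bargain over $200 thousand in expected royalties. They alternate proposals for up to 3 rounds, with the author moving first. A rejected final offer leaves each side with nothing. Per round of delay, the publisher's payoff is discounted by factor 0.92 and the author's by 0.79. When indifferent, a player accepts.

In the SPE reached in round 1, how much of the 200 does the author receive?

161.36

Round 3 (the author proposes): the publisher will accept anything ≥ 0, so the author offers 0 and keeps 200.
Round 2 (the publisher proposes): the author can get 200 next round, worth 0.79 × 200 = 158 now. The publisher offers 158 and keeps 200 − 158 = 42.
Round 1 (the author proposes): the publisher can get 42 next round, worth 0.92 × 42 = 38.64 now. The author offers 38.64 and keeps 200 − 38.64 = 161.36.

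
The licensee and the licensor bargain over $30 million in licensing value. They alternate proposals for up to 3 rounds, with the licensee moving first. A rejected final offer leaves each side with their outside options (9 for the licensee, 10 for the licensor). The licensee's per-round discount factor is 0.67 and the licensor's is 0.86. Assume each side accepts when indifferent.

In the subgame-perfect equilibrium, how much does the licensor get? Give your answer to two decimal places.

Solve by backward induction from round 3.
Round 3 (the licensee proposes): the licensor gets 10 if talks fail, so the licensee offers 10 and keeps 20.
Round 2 (the licensor proposes): the licensee can get 20 next round, worth 0.67 × 20 = 13.4 now. The licensor offers 13.4 and keeps 30 − 13.4 = 16.6.
Round 1 (the licensee proposes): the licensor can get 16.6 next round, worth 0.86 × 16.6 = 14.276 now, so the licensee offers 14.276, keeping 15.724.

14.28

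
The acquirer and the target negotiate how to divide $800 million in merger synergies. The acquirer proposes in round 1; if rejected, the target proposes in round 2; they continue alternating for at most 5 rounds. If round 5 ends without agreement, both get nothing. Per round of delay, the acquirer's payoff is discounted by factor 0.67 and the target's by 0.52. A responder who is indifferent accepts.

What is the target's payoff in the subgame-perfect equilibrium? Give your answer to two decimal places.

Solve by backward induction from round 5.
Round 5 (the acquirer proposes): rejection yields 0 for the target; the acquirer offers 0 and keeps 800.
Round 4 (the target proposes): the acquirer can get 800 next round, worth 0.67 × 800 = 536 now; the target offers that and keeps 264.
Round 3 (the acquirer proposes): the target can get 264 next round, worth 0.52 × 264 = 137.28 now; the acquirer offers that and keeps 662.72.
Round 2 (the target proposes): the acquirer can get 662.72 next round, worth 0.67 × 662.72 = 444.0224 now, so the target offers 444.0224, keeping 355.9776.
Round 1 (the acquirer proposes): the target can get 355.9776 next round, worth 0.52 × 355.9776 = 185.108352 now. The acquirer offers 185.108352 and keeps 800 − 185.108352 = 614.891648.

185.11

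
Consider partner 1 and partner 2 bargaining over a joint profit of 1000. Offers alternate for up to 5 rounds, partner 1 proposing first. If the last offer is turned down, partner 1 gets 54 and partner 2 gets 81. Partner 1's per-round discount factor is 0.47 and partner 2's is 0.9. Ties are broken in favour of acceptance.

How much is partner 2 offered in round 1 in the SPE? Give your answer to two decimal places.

693.26

Round 5 (partner 1 proposes): partner 2 gets 81 if talks fail, so partner 1 offers 81 and keeps 919.
Round 4 (partner 2 proposes): partner 1 can get 919 next round, worth 0.47 × 919 = 431.93 now; partner 2 offers that and keeps 568.07.
Round 3 (partner 1 proposes): partner 2 can get 568.07 next round, worth 0.9 × 568.07 = 511.263 now, so partner 1 offers 511.263, keeping 488.737.
Round 2 (partner 2 proposes): partner 1 can get 488.737 next round, worth 0.47 × 488.737 = 229.70639 now, so partner 2 offers 229.70639, keeping 770.29361.
Round 1 (partner 1 proposes): partner 2 can get 770.29361 next round, worth 0.9 × 770.29361 = 693.264249 now. Partner 1 offers 693.264249 and keeps 1000 − 693.264249 = 306.735751.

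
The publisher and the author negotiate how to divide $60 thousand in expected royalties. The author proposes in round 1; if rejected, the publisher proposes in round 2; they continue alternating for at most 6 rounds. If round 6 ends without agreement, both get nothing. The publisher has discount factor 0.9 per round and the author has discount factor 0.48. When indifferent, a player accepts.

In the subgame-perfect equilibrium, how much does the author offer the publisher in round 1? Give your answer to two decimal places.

50.29

Round 6 (the publisher proposes): rejection yields 0 for the author; the publisher offers 0 and keeps 60.
Round 5 (the author proposes): the publisher can get 60 next round, worth 0.9 × 60 = 54 now. The author offers 54 and keeps 60 − 54 = 6.
Round 4 (the publisher proposes): the author can get 6 next round, worth 0.48 × 6 = 2.88 now; the publisher offers that and keeps 57.12.
Round 3 (the author proposes): the publisher can get 57.12 next round, worth 0.9 × 57.12 = 51.408 now; the author offers that and keeps 8.592.
Round 2 (the publisher proposes): the author can get 8.592 next round, worth 0.48 × 8.592 = 4.12416 now; the publisher offers that and keeps 55.87584.
Round 1 (the author proposes): the publisher can get 55.87584 next round, worth 0.9 × 55.87584 = 50.288256 now, so the author offers 50.288256, keeping 9.711744.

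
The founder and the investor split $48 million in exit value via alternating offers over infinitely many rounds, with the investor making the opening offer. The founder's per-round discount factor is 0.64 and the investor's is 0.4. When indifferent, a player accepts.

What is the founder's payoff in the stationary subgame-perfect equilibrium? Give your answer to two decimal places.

24.77

When the investor proposes, the founder accepts any offer worth at least 0.64 times what the founder would get by proposing next round; and vice versa.
This gives x = 48 − 0.64y and y = 48 − 0.4x, where x and y are each side's share when it proposes.
Hence (1 − 0.64·0.4)x = 48(1 − 0.64), i.e. 0.744·x = 17.28.
x ≈ 23.2258; the founder's share is 48 − x ≈ 24.7742.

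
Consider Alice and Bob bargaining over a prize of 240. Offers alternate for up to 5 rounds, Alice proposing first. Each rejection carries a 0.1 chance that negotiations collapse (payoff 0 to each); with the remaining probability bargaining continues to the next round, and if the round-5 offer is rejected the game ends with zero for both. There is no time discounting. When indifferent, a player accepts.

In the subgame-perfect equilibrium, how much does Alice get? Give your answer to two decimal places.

200.90

By backward induction:
Round 5 (Alice proposes): rejection yields 0 for Bob; Alice offers 0 and keeps 240.
Round 4 (Bob proposes): rejecting gives Alice an expected 0.9 × 240 = 216. Bob offers 216 and keeps 240 − 216 = 24.
Round 3 (Alice proposes): rejecting gives Bob an expected 0.9 × 24 = 21.6; Alice offers that and keeps 218.4.
Round 2 (Bob proposes): rejecting gives Alice an expected 0.9 × 218.4 = 196.56; Bob offers that and keeps 43.44.
Round 1 (Alice proposes): rejecting gives Bob an expected 0.9 × 43.44 = 39.096; Alice offers that and keeps 200.904.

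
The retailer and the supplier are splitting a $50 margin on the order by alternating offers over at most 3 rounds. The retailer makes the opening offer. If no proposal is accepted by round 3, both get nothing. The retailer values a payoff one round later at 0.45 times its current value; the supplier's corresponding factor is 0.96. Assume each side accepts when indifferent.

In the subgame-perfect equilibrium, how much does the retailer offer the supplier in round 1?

26.4

Round 3 (the retailer proposes): rejection yields 0 for the supplier; the retailer offers 0 and keeps 50.
Round 2 (the supplier proposes): the retailer can get 50 next round, worth 0.45 × 50 = 22.5 now; the supplier offers that and keeps 27.5.
Round 1 (the retailer proposes): the supplier can get 27.5 next round, worth 0.96 × 27.5 = 26.4 now. The retailer offers 26.4 and keeps 50 − 26.4 = 23.6.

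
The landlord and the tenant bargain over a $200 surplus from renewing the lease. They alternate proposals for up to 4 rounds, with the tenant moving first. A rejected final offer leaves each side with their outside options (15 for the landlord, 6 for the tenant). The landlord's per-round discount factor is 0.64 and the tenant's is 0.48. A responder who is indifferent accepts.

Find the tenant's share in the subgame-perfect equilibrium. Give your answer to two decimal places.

Round 4 (the landlord proposes): the tenant gets 6 if talks fail, so the landlord offers 6 and keeps 194.
Round 3 (the tenant proposes): the landlord can get 194 next round, worth 0.64 × 194 = 124.16 now. The tenant offers 124.16 and keeps 200 − 124.16 = 75.84.
Round 2 (the landlord proposes): the tenant can get 75.84 next round, worth 0.48 × 75.84 = 36.4032 now; the landlord offers that and keeps 163.5968.
Round 1 (the tenant proposes): the landlord can get 163.5968 next round, worth 0.64 × 163.5968 = 104.701952 now. The tenant offers 104.701952 and keeps 200 − 104.701952 = 95.298048.

95.30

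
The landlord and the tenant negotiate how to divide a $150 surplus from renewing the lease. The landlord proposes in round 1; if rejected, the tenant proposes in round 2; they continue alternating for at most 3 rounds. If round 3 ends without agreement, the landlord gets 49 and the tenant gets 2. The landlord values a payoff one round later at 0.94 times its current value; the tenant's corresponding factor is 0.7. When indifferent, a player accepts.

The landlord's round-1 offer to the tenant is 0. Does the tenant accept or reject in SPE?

Reject

Round 3 (the landlord proposes): the tenant gets 2 if talks fail, so the landlord offers 2 and keeps 148.
Round 2 (the tenant proposes): the landlord can get 148 next round, worth 0.94 × 148 = 139.12 now, so the tenant offers 139.12, keeping 10.88.
So by rejecting in round 1, the tenant gets 10.88 next round, worth 0.7 × 10.88 = 7.616 now.
Offer 0 < 7.616, so the tenant rejects.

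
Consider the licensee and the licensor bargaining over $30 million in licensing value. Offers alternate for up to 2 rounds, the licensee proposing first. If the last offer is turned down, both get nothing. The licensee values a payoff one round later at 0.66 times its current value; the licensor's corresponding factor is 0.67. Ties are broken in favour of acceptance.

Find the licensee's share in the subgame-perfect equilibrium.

Round 2 (the licensor proposes): rejection yields 0 for the licensee; the licensor offers 0 and keeps 30.
Round 1 (the licensee proposes): the licensor can get 30 next round, worth 0.67 × 30 = 20.1 now; the licensee offers that and keeps 9.9.

9.9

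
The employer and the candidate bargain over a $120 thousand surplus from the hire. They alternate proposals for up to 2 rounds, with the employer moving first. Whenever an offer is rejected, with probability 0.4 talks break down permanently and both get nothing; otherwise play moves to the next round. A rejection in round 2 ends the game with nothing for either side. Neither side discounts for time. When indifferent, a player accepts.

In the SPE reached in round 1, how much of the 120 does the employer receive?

48

Round 2 (the candidate proposes): rejection yields 0 for the employer; the candidate offers 0 and keeps 120.
Round 1 (the employer proposes): rejecting gives the candidate an expected 0.6 × 120 = 72; the employer offers that and keeps 48.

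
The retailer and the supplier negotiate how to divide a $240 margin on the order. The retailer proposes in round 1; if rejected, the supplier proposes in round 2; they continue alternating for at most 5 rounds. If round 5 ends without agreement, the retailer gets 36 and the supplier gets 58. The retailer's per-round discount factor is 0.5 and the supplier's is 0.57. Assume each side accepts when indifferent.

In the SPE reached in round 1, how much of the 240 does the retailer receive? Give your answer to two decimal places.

Round 5 (the retailer proposes): the supplier gets 58 if talks fail, so the retailer offers 58 and keeps 182.
Round 4 (the supplier proposes): the retailer can get 182 next round, worth 0.5 × 182 = 91 now, so the supplier offers 91, keeping 149.
Round 3 (the retailer proposes): the supplier can get 149 next round, worth 0.57 × 149 = 84.93 now; the retailer offers that and keeps 155.07.
Round 2 (the supplier proposes): the retailer can get 155.07 next round, worth 0.5 × 155.07 = 77.535 now, so the supplier offers 77.535, keeping 162.465.
Round 1 (the retailer proposes): the supplier can get 162.465 next round, worth 0.57 × 162.465 = 92.60505 now, so the retailer offers 92.60505, keeping 147.39495.

147.39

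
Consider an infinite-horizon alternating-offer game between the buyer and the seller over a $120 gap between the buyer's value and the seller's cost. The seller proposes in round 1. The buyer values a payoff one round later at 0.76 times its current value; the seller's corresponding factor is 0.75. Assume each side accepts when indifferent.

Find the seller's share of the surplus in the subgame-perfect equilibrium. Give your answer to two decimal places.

Let x be the seller's share when the seller proposes and y be the buyer's share when the buyer proposes.
The buyer accepts iff offered ≥ 0.76·y, so x = 120 − 0.76y. Symmetrically y = 120 − 0.75x.
Substituting: x = 120 − 0.76(120 − 0.75x), giving x(1 − 0.75·0.76) = 120(1 − 0.76).
So x = 120 × 0.24 / 0.43 ≈ 66.9767, and the buyer receives 120 − x ≈ 53.0233.

66.98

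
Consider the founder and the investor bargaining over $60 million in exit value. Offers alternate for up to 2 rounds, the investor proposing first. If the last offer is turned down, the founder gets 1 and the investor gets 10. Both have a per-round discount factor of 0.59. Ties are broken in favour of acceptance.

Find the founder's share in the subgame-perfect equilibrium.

29.5

Round 2 (the founder proposes): the investor gets 10 if talks fail, so the founder offers 10 and keeps 50.
Round 1 (the investor proposes): the founder can get 50 next round, worth 0.59 × 50 = 29.5 now, so the investor offers 29.5, keeping 30.5.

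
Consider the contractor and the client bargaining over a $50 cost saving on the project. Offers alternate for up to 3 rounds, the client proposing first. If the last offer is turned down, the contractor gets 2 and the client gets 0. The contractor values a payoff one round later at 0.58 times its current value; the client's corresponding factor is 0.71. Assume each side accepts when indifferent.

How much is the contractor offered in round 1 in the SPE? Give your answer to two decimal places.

Work backward from the last round.
Round 3 (the client proposes): the contractor gets 2 if talks fail, so the client offers 2 and keeps 48.
Round 2 (the contractor proposes): the client can get 48 next round, worth 0.71 × 48 = 34.08 now; the contractor offers that and keeps 15.92.
Round 1 (the client proposes): the contractor can get 15.92 next round, worth 0.58 × 15.92 = 9.2336 now; the client offers that and keeps 40.7664.

9.23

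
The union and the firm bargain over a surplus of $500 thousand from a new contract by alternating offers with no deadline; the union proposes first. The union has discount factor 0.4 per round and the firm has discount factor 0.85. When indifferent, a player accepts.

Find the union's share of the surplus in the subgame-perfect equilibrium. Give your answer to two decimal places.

113.64

When the union proposes, the firm accepts any offer worth at least 0.85 times what the firm would get by proposing next round; and vice versa.
This gives x = 500 − 0.85y and y = 500 − 0.4x, where x and y are each side's share when it proposes.
Hence (1 − 0.85·0.4)x = 500(1 − 0.85), i.e. 0.66·x = 75.
x ≈ 113.6364; the firm's share is 500 − x ≈ 386.3636.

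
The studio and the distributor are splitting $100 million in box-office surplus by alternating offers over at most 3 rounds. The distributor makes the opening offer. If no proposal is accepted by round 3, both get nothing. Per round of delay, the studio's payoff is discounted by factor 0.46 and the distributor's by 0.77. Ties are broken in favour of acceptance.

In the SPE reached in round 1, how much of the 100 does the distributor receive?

89.42

Solve by backward induction from round 3.
Round 3 (the distributor proposes): rejection yields 0 for the studio; the distributor offers 0 and keeps 100.
Round 2 (the studio proposes): the distributor can get 100 next round, worth 0.77 × 100 = 77 now; the studio offers that and keeps 23.
Round 1 (the distributor proposes): the studio can get 23 next round, worth 0.46 × 23 = 10.58 now, so the distributor offers 10.58, keeping 89.42.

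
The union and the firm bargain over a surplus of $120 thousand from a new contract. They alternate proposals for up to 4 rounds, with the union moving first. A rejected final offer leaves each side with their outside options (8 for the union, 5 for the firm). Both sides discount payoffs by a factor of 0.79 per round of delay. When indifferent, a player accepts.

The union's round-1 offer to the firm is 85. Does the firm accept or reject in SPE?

Round 4 (the firm proposes): the union gets 8 if talks fail, so the firm offers 8 and keeps 112.
Round 3 (the union proposes): the firm can get 112 next round, worth 0.79 × 112 = 88.48 now. The union offers 88.48 and keeps 120 − 88.48 = 31.52.
Round 2 (the firm proposes): the union can get 31.52 next round, worth 0.79 × 31.52 = 24.9008 now; the firm offers that and keeps 95.0992.
So by rejecting in round 1, the firm gets 95.0992 next round, worth 0.79 × 95.0992 = 75.128368 now.
Offer 85 ≥ 75.128368, so the firm accepts.

Accept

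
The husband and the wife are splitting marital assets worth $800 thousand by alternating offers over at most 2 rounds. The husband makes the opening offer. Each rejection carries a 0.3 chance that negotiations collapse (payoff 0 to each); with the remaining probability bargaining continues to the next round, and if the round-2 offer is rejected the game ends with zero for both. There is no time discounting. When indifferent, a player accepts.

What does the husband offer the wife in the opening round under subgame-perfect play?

560

Round 2 (the wife proposes): rejection yields 0 for the husband; the wife offers 0 and keeps 800.
Round 1 (the husband proposes): rejecting gives the wife an expected 0.7 × 800 = 560, so the husband offers 560, keeping 240.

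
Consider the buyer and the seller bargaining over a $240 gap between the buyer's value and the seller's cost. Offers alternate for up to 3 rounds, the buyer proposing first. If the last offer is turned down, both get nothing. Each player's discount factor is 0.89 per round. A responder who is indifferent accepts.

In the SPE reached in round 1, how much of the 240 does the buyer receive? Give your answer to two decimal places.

216.50

Round 3 (the buyer proposes): the seller will accept anything ≥ 0, so the buyer offers 0 and keeps 240.
Round 2 (the seller proposes): the buyer can get 240 next round, worth 0.89 × 240 = 213.6 now, so the seller offers 213.6, keeping 26.4.
Round 1 (the buyer proposes): the seller can get 26.4 next round, worth 0.89 × 26.4 = 23.496 now. The buyer offers 23.496 and keeps 240 − 23.496 = 216.504.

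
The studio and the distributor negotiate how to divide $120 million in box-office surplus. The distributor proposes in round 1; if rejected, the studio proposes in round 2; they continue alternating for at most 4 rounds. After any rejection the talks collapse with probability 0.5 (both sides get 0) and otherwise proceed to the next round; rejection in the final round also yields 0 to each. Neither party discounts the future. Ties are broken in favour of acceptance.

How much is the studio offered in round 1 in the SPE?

45

By backward induction:
Round 4 (the studio proposes): rejection yields 0 for the distributor; the studio offers 0 and keeps 120.
Round 3 (the distributor proposes): rejecting gives the studio an expected 0.5 × 120 = 60, so the distributor offers 60, keeping 60.
Round 2 (the studio proposes): rejecting gives the distributor an expected 0.5 × 60 = 30; the studio offers that and keeps 90.
Round 1 (the distributor proposes): rejecting gives the studio an expected 0.5 × 90 = 45. The distributor offers 45 and keeps 120 − 45 = 75.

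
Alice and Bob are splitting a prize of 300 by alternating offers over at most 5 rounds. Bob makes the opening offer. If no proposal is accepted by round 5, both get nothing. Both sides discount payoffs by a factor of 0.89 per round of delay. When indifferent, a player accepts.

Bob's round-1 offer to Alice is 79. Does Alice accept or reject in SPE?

Work out Alice's continuation value if the offer is rejected.
Round 5 (Bob proposes): Alice will accept anything ≥ 0, so Bob offers 0 and keeps 300.
Round 4 (Alice proposes): Bob can get 300 next round, worth 0.89 × 300 = 267 now; Alice offers that and keeps 33.
Round 3 (Bob proposes): Alice can get 33 next round, worth 0.89 × 33 = 29.37 now, so Bob offers 29.37, keeping 270.63.
Round 2 (Alice proposes): Bob can get 270.63 next round, worth 0.89 × 270.63 = 240.8607 now; Alice offers that and keeps 59.1393.
So by rejecting in round 1, Alice gets 59.1393 next round, worth 0.89 × 59.1393 = 52.633977 now.
Offer 79 ≥ 52.633977, so Alice accepts.

Accept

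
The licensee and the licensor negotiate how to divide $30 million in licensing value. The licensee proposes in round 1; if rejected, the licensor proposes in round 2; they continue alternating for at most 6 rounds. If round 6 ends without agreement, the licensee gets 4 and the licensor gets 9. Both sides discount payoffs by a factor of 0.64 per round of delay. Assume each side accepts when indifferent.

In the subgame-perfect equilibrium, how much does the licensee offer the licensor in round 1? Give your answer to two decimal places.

12.53

Round 6 (the licensor proposes): the licensee gets 4 if talks fail, so the licensor offers 4 and keeps 26.
Round 5 (the licensee proposes): the licensor can get 26 next round, worth 0.64 × 26 = 16.64 now, so the licensee offers 16.64, keeping 13.36.
Round 4 (the licensor proposes): the licensee can get 13.36 next round, worth 0.64 × 13.36 = 8.5504 now; the licensor offers that and keeps 21.4496.
Round 3 (the licensee proposes): the licensor can get 21.4496 next round, worth 0.64 × 21.4496 = 13.727744 now; the licensee offers that and keeps 16.272256.
Round 2 (the licensor proposes): the licensee can get 16.272256 next round, worth 0.64 × 16.272256 = 10.41424384 now; the licensor offers that and keeps 19.58575616.
Round 1 (the licensee proposes): the licensor can get 19.58575616 next round, worth 0.64 × 19.58575616 = 12.5348839424 now. The licensee offers 12.5348839424 and keeps 30 − 12.5348839424 = 17.4651160576.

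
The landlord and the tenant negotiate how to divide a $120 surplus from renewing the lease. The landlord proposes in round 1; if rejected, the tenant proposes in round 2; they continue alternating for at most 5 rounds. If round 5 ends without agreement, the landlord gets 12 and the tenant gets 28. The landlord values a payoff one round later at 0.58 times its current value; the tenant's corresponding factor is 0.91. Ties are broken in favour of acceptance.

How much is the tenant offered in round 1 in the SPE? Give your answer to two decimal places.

77.87

By backward induction:
Round 5 (the landlord proposes): the tenant gets 28 if talks fail, so the landlord offers 28 and keeps 92.
Round 4 (the tenant proposes): the landlord can get 92 next round, worth 0.58 × 92 = 53.36 now; the tenant offers that and keeps 66.64.
Round 3 (the landlord proposes): the tenant can get 66.64 next round, worth 0.91 × 66.64 = 60.6424 now, so the landlord offers 60.6424, keeping 59.3576.
Round 2 (the tenant proposes): the landlord can get 59.3576 next round, worth 0.58 × 59.3576 = 34.427408 now; the tenant offers that and keeps 85.572592.
Round 1 (the landlord proposes): the tenant can get 85.572592 next round, worth 0.91 × 85.572592 = 77.87105872 now; the landlord offers that and keeps 42.12894128.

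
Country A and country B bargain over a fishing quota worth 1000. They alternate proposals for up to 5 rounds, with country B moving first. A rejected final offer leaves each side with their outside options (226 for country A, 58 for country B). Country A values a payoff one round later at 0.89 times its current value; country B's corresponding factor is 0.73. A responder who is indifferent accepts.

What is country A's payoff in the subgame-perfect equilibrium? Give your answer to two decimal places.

491.82

Round 5 (country B proposes): country A gets 226 if talks fail, so country B offers 226 and keeps 774.
Round 4 (country A proposes): country B can get 774 next round, worth 0.73 × 774 = 565.02 now. Country A offers 565.02 and keeps 1000 − 565.02 = 434.98.
Round 3 (country B proposes): country A can get 434.98 next round, worth 0.89 × 434.98 = 387.1322 now; country B offers that and keeps 612.8678.
Round 2 (country A proposes): country B can get 612.8678 next round, worth 0.73 × 612.8678 = 447.393494 now, so country A offers 447.393494, keeping 552.606506.
Round 1 (country B proposes): country A can get 552.606506 next round, worth 0.89 × 552.606506 = 491.81979034 now, so country B offers 491.81979034, keeping 508.18020966.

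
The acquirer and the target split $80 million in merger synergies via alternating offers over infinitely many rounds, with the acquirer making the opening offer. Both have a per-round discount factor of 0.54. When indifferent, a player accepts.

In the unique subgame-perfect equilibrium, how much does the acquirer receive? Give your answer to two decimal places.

51.95

Let x be the acquirer's share when the acquirer proposes and y be the target's share when the target proposes.
The target accepts iff offered ≥ 0.54·y, so x = 80 − 0.54y. Symmetrically y = 80 − 0.54x.
Substituting: x = 80 − 0.54(80 − 0.54x), giving x(1 − 0.54·0.54) = 80(1 − 0.54).
So x = 80 × 0.46 / 0.7084 ≈ 51.9481, and the target receives 80 − x ≈ 28.0519.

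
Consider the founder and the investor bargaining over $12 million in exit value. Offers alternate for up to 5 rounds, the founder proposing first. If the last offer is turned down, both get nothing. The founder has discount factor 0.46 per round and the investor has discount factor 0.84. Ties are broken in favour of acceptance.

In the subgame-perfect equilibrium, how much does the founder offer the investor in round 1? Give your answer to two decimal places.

7.55

Solve by backward induction from round 5.
Round 5 (the founder proposes): rejection yields 0 for the investor; the founder offers 0 and keeps 12.
Round 4 (the investor proposes): the founder can get 12 next round, worth 0.46 × 12 = 5.52 now, so the investor offers 5.52, keeping 6.48.
Round 3 (the founder proposes): the investor can get 6.48 next round, worth 0.84 × 6.48 = 5.4432 now. The founder offers 5.4432 and keeps 12 − 5.4432 = 6.5568.
Round 2 (the investor proposes): the founder can get 6.5568 next round, worth 0.46 × 6.5568 = 3.016128 now, so the investor offers 3.016128, keeping 8.983872.
Round 1 (the founder proposes): the investor can get 8.983872 next round, worth 0.84 × 8.983872 = 7.54645248 now. The founder offers 7.54645248 and keeps 12 − 7.54645248 = 4.45354752.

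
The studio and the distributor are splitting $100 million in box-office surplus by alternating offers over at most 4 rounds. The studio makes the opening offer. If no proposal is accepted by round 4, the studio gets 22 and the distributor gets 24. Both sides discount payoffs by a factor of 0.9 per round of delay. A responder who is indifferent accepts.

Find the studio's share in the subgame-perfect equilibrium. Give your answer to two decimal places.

By backward induction:
Round 4 (the distributor proposes): the studio gets 22 if talks fail, so the distributor offers 22 and keeps 78.
Round 3 (the studio proposes): the distributor can get 78 next round, worth 0.9 × 78 = 70.2 now, so the studio offers 70.2, keeping 29.8.
Round 2 (the distributor proposes): the studio can get 29.8 next round, worth 0.9 × 29.8 = 26.82 now; the distributor offers that and keeps 73.18.
Round 1 (the studio proposes): the distributor can get 73.18 next round, worth 0.9 × 73.18 = 65.862 now, so the studio offers 65.862, keeping 34.138.

34.14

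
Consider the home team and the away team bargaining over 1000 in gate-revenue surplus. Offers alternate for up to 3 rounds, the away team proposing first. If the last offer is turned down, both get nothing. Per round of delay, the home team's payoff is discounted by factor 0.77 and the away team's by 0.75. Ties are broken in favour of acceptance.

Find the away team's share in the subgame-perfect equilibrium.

Round 3 (the away team proposes): rejection yields 0 for the home team; the away team offers 0 and keeps 1000.
Round 2 (the home team proposes): the away team can get 1000 next round, worth 0.75 × 1000 = 750 now. The home team offers 750 and keeps 1000 − 750 = 250.
Round 1 (the away team proposes): the home team can get 250 next round, worth 0.77 × 250 = 192.5 now, so the away team offers 192.5, keeping 807.5.

807.5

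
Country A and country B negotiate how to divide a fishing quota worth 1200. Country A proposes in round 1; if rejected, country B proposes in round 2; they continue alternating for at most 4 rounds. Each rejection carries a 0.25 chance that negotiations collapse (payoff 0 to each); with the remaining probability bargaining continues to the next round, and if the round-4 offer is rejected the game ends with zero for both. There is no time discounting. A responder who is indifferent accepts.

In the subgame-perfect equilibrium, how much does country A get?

Round 4 (country B proposes): rejection yields 0 for country A; country B offers 0 and keeps 1200.
Round 3 (country A proposes): rejecting gives country B an expected 0.75 × 1200 = 900. Country A offers 900 and keeps 1200 − 900 = 300.
Round 2 (country B proposes): rejecting gives country A an expected 0.75 × 300 = 225, so country B offers 225, keeping 975.
Round 1 (country A proposes): rejecting gives country B an expected 0.75 × 975 = 731.25; country A offers that and keeps 468.75.

468.75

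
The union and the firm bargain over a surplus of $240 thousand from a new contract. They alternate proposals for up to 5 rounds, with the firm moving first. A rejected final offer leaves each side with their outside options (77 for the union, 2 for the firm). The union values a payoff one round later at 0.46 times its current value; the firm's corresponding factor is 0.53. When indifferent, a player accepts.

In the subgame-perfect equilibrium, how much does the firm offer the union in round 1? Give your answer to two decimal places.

69.12

Work backward from the last round.
Round 5 (the firm proposes): the union gets 77 if talks fail, so the firm offers 77 and keeps 163.
Round 4 (the union proposes): the firm can get 163 next round, worth 0.53 × 163 = 86.39 now. The union offers 86.39 and keeps 240 − 86.39 = 153.61.
Round 3 (the firm proposes): the union can get 153.61 next round, worth 0.46 × 153.61 = 70.6606 now. The firm offers 70.6606 and keeps 240 − 70.6606 = 169.3394.
Round 2 (the union proposes): the firm can get 169.3394 next round, worth 0.53 × 169.3394 = 89.749882 now, so the union offers 89.749882, keeping 150.250118.
Round 1 (the firm proposes): the union can get 150.250118 next round, worth 0.46 × 150.250118 = 69.11505428 now; the firm offers that and keeps 170.88494572.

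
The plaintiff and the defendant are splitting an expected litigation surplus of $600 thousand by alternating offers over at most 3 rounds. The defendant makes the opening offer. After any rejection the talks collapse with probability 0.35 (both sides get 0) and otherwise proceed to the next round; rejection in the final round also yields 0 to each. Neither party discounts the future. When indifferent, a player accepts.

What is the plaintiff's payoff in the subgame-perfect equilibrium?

Round 3 (the defendant proposes): rejection yields 0 for the plaintiff; the defendant offers 0 and keeps 600.
Round 2 (the plaintiff proposes): rejecting gives the defendant an expected 0.65 × 600 = 390. The plaintiff offers 390 and keeps 600 − 390 = 210.
Round 1 (the defendant proposes): rejecting gives the plaintiff an expected 0.65 × 210 = 136.5; the defendant offers that and keeps 463.5.

136.5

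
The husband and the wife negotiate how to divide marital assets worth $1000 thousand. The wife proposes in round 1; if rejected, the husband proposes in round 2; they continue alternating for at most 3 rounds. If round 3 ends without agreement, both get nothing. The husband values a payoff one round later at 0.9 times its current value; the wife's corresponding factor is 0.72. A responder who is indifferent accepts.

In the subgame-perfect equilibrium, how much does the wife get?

748

Round 3 (the wife proposes): rejection yields 0 for the husband; the wife offers 0 and keeps 1000.
Round 2 (the husband proposes): the wife can get 1000 next round, worth 0.72 × 1000 = 720 now. The husband offers 720 and keeps 1000 − 720 = 280.
Round 1 (the wife proposes): the husband can get 280 next round, worth 0.9 × 280 = 252 now; the wife offers that and keeps 748.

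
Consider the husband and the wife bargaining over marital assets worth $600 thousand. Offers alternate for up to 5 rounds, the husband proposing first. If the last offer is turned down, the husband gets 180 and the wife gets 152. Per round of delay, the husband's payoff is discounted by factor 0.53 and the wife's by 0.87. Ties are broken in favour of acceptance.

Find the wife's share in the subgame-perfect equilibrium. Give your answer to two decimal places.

390.78

Round 5 (the husband proposes): the wife gets 152 if talks fail, so the husband offers 152 and keeps 448.
Round 4 (the wife proposes): the husband can get 448 next round, worth 0.53 × 448 = 237.44 now; the wife offers that and keeps 362.56.
Round 3 (the husband proposes): the wife can get 362.56 next round, worth 0.87 × 362.56 = 315.4272 now, so the husband offers 315.4272, keeping 284.5728.
Round 2 (the wife proposes): the husband can get 284.5728 next round, worth 0.53 × 284.5728 = 150.823584 now, so the wife offers 150.823584, keeping 449.176416.
Round 1 (the husband proposes): the wife can get 449.176416 next round, worth 0.87 × 449.176416 = 390.78348192 now. The husband offers 390.78348192 and keeps 600 − 390.78348192 = 209.21651808.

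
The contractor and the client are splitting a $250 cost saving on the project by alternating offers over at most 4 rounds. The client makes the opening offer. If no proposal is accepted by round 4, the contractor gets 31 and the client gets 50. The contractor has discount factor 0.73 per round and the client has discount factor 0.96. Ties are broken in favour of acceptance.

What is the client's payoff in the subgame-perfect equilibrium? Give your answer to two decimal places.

Solve by backward induction from round 4.
Round 4 (the contractor proposes): the client gets 50 if talks fail, so the contractor offers 50 and keeps 200.
Round 3 (the client proposes): the contractor can get 200 next round, worth 0.73 × 200 = 146 now; the client offers that and keeps 104.
Round 2 (the contractor proposes): the client can get 104 next round, worth 0.96 × 104 = 99.84 now. The contractor offers 99.84 and keeps 250 − 99.84 = 150.16.
Round 1 (the client proposes): the contractor can get 150.16 next round, worth 0.73 × 150.16 = 109.6168 now. The client offers 109.6168 and keeps 250 − 109.6168 = 140.3832.

140.38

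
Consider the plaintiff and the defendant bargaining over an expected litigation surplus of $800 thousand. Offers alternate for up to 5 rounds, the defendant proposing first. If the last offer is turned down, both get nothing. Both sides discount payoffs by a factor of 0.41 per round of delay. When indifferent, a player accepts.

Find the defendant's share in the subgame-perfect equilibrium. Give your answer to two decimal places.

573.95

Round 5 (the defendant proposes): the plaintiff will accept anything ≥ 0, so the defendant offers 0 and keeps 800.
Round 4 (the plaintiff proposes): the defendant can get 800 next round, worth 0.41 × 800 = 328 now. The plaintiff offers 328 and keeps 800 − 328 = 472.
Round 3 (the defendant proposes): the plaintiff can get 472 next round, worth 0.41 × 472 = 193.52 now. The defendant offers 193.52 and keeps 800 − 193.52 = 606.48.
Round 2 (the plaintiff proposes): the defendant can get 606.48 next round, worth 0.41 × 606.48 = 248.6568 now. The plaintiff offers 248.6568 and keeps 800 − 248.6568 = 551.3432.
Round 1 (the defendant proposes): the plaintiff can get 551.3432 next round, worth 0.41 × 551.3432 = 226.050712 now, so the defendant offers 226.050712, keeping 573.949288.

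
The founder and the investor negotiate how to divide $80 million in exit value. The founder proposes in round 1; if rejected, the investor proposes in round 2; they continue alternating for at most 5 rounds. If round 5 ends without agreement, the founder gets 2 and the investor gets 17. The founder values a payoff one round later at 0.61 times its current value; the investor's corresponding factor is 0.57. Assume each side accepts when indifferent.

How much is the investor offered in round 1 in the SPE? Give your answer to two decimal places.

26.02

Round 5 (the founder proposes): the investor gets 17 if talks fail, so the founder offers 17 and keeps 63.
Round 4 (the investor proposes): the founder can get 63 next round, worth 0.61 × 63 = 38.43 now; the investor offers that and keeps 41.57.
Round 3 (the founder proposes): the investor can get 41.57 next round, worth 0.57 × 41.57 = 23.6949 now; the founder offers that and keeps 56.3051.
Round 2 (the investor proposes): the founder can get 56.3051 next round, worth 0.61 × 56.3051 = 34.346111 now, so the investor offers 34.346111, keeping 45.653889.
Round 1 (the founder proposes): the investor can get 45.653889 next round, worth 0.57 × 45.653889 = 26.02271673 now; the founder offers that and keeps 53.97728327.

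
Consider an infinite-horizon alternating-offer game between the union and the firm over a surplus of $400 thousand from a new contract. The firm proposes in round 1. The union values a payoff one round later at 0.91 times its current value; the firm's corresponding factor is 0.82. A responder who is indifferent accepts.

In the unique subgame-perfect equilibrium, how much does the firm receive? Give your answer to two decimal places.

In a stationary SPE each proposer offers the other exactly their discounted continuation value.
If the firm keeps x when proposing and the union keeps y when proposing, then x = 400 − 0.91y and y = 400 − 0.82x.
Solving: x = 400(1 − 0.91) / (1 − 0.82·0.91) = 36 / 0.2538 ≈ 141.8440.
The union gets 400 − 141.8440 ≈ 258.1560.

141.84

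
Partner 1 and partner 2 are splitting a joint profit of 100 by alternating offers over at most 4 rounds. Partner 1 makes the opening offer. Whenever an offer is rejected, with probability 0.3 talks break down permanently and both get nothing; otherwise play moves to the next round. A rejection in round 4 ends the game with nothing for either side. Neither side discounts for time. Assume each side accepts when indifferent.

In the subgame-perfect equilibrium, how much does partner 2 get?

55.3

Round 4 (partner 2 proposes): rejection yields 0 for partner 1; partner 2 offers 0 and keeps 100.
Round 3 (partner 1 proposes): rejecting gives partner 2 an expected 0.7 × 100 = 70, so partner 1 offers 70, keeping 30.
Round 2 (partner 2 proposes): rejecting gives partner 1 an expected 0.7 × 30 = 21; partner 2 offers that and keeps 79.
Round 1 (partner 1 proposes): rejecting gives partner 2 an expected 0.7 × 79 = 55.3; partner 1 offers that and keeps 44.7.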